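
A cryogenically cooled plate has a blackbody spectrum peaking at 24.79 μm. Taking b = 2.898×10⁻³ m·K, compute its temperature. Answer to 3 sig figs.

T ≈ 117 K

Wien's law gives T = b/λ_max = (2.898×10⁻³ m·K)/(2.479×10⁻⁵ m) = 117 K.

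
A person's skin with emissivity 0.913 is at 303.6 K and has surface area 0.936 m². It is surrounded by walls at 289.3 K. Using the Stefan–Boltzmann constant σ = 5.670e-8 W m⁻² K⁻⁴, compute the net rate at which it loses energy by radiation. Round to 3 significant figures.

Area A = 0.936 m².
Net radiated power P_net = εσA(T⁴ − T₀⁴) = 0.913×5.670×10⁻⁸×0.936×(303.6⁴ − 289.3⁴).
T⁴ − T₀⁴ = 8.49585×10⁹ − 7.00477×10⁹ = 1.49108×10⁹ K⁴, so P_net = 72.2 W.

Net loss ≈ 72.2 W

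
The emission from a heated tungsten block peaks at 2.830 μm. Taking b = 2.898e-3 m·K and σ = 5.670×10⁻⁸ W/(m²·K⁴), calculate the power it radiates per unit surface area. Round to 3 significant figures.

I ≈ 6.23×10⁴ W/m²

Wien's law: T = b/λ_max = 2.898×10⁻³/2.830×10⁻⁶ = 1024.03 K.
Then I = σT⁴ = 5.670×10⁻⁸×(1024.03)⁴ = 6.23×10⁴ W/m².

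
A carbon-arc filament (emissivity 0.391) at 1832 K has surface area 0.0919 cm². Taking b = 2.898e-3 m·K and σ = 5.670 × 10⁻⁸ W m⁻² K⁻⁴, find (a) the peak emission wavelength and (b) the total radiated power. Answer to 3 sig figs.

λ_max ≈ 1.58 μm; P ≈ 2.29 W

(a) λ_max = b/T = 2.898×10⁻³/1832 = 1.582×10⁻⁶ m = 1.58 μm.
Area A = 0.0919 cm² = 9.19×10⁻⁶ m².
(b) P = εσAT⁴ = 0.391×5.670×10⁻⁸×9.19×10⁻⁶×(1832)⁴ = 2.29 W.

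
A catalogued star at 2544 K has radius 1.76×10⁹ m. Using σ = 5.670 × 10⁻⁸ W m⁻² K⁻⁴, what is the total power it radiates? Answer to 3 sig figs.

Surface area A = 4πR² = 4π(1.76×10⁹ m)² = 3.89256×10¹⁹ m².
P = σAT⁴ = 5.670×10⁻⁸ × 3.89256×10¹⁹ × (2544)⁴ = 9.24×10²⁵ W.

P ≈ 9.24×10²⁵ W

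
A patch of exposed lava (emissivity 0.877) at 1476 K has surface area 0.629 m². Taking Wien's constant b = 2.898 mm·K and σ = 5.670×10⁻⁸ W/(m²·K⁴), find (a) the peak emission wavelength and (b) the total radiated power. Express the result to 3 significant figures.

λ_max ≈ 1.96×10³ nm; P ≈ 1.48×10⁵ W

(a) λ_max = b/T = 2.898×10⁻³/1476 = 1.963×10⁻⁶ m = 1.96×10³ nm.
Area A = 0.629 m².
(b) P = εσAT⁴ = 0.877×5.670×10⁻⁸×0.629×(1476)⁴ = 1.48×10⁵ W.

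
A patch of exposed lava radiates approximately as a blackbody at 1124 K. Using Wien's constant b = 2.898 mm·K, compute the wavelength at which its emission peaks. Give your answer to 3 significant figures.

λ_max ≈ 2.58 μm

Wien's displacement law: λ_max = b/T = (2.898×10⁻³ m·K)/(1124 K) = 2.578×10⁻⁶ m.
That is 2.58 μm, in the infrared range.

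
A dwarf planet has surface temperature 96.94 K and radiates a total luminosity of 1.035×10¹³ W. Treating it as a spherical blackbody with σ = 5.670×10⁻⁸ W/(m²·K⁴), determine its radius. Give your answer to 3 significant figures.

R ≈ 4.06×10⁵ m

L = 4πR²σT⁴ ⇒ R = √(L/(4πσT⁴)).
σT⁴ = 5.00720 W/m², so R = √(1.035×10¹³/(4π×5.00720)) = 4.06×10⁵ m.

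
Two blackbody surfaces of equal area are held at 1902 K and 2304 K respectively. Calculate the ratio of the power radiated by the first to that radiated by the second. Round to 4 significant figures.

P₁/P₂ ≈ 0.4644

With equal areas, P₁/P₂ = (T₁/T₂)⁴ = (1902/2304)⁴ = 0.4644.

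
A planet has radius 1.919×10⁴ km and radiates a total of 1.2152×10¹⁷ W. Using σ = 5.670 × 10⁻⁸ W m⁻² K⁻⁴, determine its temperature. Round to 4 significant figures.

Surface area A = 4πR² = 4π(1.919×10⁷ m)² = 4.62764×10¹⁵ m².
P = σAT⁴ ⇒ T = (P/(σA))^(1/4) = (1.2152×10¹⁷/(5.670×10⁻⁸×4.62764×10¹⁵))^(1/4) = 146.7 K.

T ≈ 146.7 K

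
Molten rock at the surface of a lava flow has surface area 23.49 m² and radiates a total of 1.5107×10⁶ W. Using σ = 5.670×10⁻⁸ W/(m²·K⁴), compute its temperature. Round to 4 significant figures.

T ≈ 1032 K

Area A = 23.49 m².
P = σAT⁴ ⇒ T = (P/(σA))^(1/4) = (1.5107×10⁶/(5.670×10⁻⁸×23.49))^(1/4) = 1032 K.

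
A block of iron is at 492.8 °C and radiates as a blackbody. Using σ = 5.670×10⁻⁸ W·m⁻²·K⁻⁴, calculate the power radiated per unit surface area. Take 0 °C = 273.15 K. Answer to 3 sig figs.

I ≈ 1.95×10⁴ W/m²

T = 492.8 °C + 273.15 = 765.95 K.
Stefan–Boltzmann: I = σT⁴ = 5.670×10⁻⁸ × (765.95)⁴ = 1.95×10⁴ W/m².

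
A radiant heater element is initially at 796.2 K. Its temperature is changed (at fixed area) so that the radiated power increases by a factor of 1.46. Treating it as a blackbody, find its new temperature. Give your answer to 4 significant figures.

P ∝ T⁴, so T₂/T₁ = (P₂/P₁)^(1/4) = (1.46)^(1/4) = 1.09923.
T₂ = 796.2 × 1.09923 = 875.2 K.

T₂ ≈ 875.2 K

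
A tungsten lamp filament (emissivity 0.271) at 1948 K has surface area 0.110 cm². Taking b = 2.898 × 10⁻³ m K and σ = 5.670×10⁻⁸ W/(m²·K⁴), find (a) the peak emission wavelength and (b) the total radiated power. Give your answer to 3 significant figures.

λ_max ≈ 1.49 μm; P ≈ 2.43 W

(a) λ_max = b/T = 2.898×10⁻³/1948 = 1.488×10⁻⁶ m = 1.49 μm.
Area A = 0.110 cm² = 1.10×10⁻⁵ m².
(b) P = εσAT⁴ = 0.271×5.670×10⁻⁸×1.10×10⁻⁵×(1948)⁴ = 2.43 W.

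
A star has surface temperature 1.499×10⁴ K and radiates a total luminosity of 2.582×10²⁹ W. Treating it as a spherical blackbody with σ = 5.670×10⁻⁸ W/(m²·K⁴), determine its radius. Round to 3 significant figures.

L = 4πR²σT⁴ ⇒ R = √(L/(4πσT⁴)).
σT⁴ = 2.86279×10⁹ W/m², so R = √(2.582×10²⁹/(4π×2.86279×10⁹)) = 2.68×10⁹ m.

R ≈ 2.68×10⁹ m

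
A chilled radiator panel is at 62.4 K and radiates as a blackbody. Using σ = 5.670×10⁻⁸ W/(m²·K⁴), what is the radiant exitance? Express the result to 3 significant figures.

Stefan–Boltzmann: I = σT⁴ = 5.670×10⁻⁸ × (62.4)⁴ = 0.860 W/m².

I ≈ 0.860 W/m²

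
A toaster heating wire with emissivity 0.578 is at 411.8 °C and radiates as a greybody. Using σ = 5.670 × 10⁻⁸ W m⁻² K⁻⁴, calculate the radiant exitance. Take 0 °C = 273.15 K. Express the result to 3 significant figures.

T = 411.8 °C + 273.15 = 684.95 K.
Stefan–Boltzmann: I = εσT⁴ = 0.578 × 5.670×10⁻⁸ × (684.95)⁴ = 7.21×10³ W/m².

I ≈ 7.21×10³ W/m²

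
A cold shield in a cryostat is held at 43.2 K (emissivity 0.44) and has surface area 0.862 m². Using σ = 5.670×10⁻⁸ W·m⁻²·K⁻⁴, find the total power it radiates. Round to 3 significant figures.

P ≈ 0.0749 W

Area A = 0.862 m².
P = εσAT⁴ = 0.44 × 5.670×10⁻⁸ × 0.862 × (43.2)⁴ = 0.0749 W.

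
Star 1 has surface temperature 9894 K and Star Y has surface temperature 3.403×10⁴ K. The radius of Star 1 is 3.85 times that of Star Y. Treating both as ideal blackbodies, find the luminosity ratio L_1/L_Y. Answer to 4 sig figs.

L_1/L_Y ≈ 0.1059

L ∝ R²T⁴, so L_1/L_Y = (R_1/R_Y)²(T_1/T_Y)⁴ = (3.85)² × (9894/3.403×10⁴)⁴ = 14.8225 × 7.14562×10⁻³ = 0.1059.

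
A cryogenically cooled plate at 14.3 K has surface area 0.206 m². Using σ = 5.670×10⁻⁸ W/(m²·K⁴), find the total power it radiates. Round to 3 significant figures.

P ≈ 4.88×10⁻⁴ W

Area A = 0.206 m².
P = σAT⁴ = 5.670×10⁻⁸ × 0.206 × (14.3)⁴ = 4.88×10⁻⁴ W.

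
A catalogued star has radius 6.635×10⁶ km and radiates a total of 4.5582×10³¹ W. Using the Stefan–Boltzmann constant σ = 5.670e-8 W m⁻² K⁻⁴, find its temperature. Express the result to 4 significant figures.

T ≈ 3.472×10⁴ K

Surface area A = 4πR² = 4π(6.635×10⁹ m)² = 5.53212×10²⁰ m².
P = σAT⁴ ⇒ T = (P/(σA))^(1/4) = (4.5582×10³¹/(5.670×10⁻⁸×5.53212×10²⁰))^(1/4) = 3.472×10⁴ K.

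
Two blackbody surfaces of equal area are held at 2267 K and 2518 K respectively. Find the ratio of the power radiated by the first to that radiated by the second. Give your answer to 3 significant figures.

With equal areas, P₁/P₂ = (T₁/T₂)⁴ = (2267/2518)⁴ = 0.657.

P₁/P₂ ≈ 0.657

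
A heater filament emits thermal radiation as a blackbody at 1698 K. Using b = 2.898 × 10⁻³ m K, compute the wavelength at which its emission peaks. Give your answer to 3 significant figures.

Wien's displacement law: λ_max = b/T = (2.898×10⁻³ m·K)/(1698 K) = 1.707×10⁻⁶ m.
That is 1.71 μm, in the infrared range.

λ_max ≈ 1.71 μm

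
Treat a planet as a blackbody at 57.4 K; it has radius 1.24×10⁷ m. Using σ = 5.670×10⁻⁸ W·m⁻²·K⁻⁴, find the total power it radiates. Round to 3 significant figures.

P ≈ 1.19×10¹⁵ W

Surface area A = 4πR² = 4π(1.24×10⁷ m)² = 1.93221×10¹⁵ m².
P = σAT⁴ = 5.670×10⁻⁸ × 1.93221×10¹⁵ × (57.4)⁴ = 1.19×10¹⁵ W.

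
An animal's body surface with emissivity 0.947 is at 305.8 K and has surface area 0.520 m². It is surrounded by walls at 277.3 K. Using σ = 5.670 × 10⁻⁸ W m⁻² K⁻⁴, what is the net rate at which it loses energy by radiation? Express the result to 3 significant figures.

Area A = 0.520 m².
Net radiated power P_net = εσA(T⁴ − T₀⁴) = 0.947×5.670×10⁻⁸×0.520×(305.8⁴ − 277.3⁴).
T⁴ − T₀⁴ = 8.74480×10⁹ − 5.91289×10⁹ = 2.83191×10⁹ K⁴, so P_net = 79.1 W.

Net loss ≈ 79.1 W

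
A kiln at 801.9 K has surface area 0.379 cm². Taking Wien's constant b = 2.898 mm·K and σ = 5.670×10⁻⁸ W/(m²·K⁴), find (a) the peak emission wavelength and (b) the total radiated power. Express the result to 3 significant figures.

λ_max ≈ 3.61 μm; P ≈ 0.889 W

(a) λ_max = b/T = 2.898×10⁻³/801.9 = 3.614×10⁻⁶ m = 3.61 μm.
Area A = 0.379 cm² = 3.79×10⁻⁵ m².
(b) P = σAT⁴ = 5.670×10⁻⁸×3.79×10⁻⁵×(801.9)⁴ = 0.889 W.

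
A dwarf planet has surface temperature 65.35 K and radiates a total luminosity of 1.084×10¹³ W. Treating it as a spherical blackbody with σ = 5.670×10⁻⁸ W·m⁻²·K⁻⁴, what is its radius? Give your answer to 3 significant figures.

L = 4πR²σT⁴ ⇒ R = √(L/(4πσT⁴)).
σT⁴ = 1.03411 W/m², so R = √(1.084×10¹³/(4π×1.03411)) = 9.13×10⁵ m.

R ≈ 9.13×10⁵ m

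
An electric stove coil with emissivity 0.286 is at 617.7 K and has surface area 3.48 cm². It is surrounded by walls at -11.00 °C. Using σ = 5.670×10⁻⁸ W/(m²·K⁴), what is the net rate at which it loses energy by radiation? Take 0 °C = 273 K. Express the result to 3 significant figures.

Surroundings: T = -11.00 °C + 273 = 262.00 K.
Area A = 3.48 cm² = 3.48×10⁻⁴ m².
Net radiated power P_net = εσA(T⁴ − T₀⁴) = 0.286×5.670×10⁻⁸×3.48×10⁻⁴×(617.7⁴ − 262.00⁴).
T⁴ − T₀⁴ = 1.45583×10¹¹ − 4.71200×10⁹ = 1.40871×10¹¹ K⁴, so P_net = 0.795 W.

Net loss ≈ 0.795 W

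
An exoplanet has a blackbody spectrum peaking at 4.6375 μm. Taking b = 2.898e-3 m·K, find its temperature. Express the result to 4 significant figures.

T ≈ 624.9 K

Wien's law gives T = b/λ_max = (2.898×10⁻³ m·K)/(4.6375×10⁻⁶ m) = 624.9 K.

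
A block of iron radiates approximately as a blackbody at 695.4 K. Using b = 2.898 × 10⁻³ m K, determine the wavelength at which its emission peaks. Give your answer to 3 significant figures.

λ_max ≈ 4.17 μm

Wien's displacement law: λ_max = b/T = (2.898×10⁻³ m·K)/(695.4 K) = 4.167×10⁻⁶ m.
That is 4.17 μm, in the infrared range.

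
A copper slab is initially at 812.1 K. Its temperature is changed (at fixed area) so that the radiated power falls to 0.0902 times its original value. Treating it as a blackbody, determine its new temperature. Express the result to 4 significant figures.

T₂ ≈ 445.1 K

P ∝ T⁴, so T₂/T₁ = (P₂/P₁)^(1/4) = (0.0902)^(1/4) = 0.548027.
T₂ = 812.1 × 0.548027 = 445.1 K.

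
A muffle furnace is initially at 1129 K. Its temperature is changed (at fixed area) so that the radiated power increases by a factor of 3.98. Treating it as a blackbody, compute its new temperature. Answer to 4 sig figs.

T₂ ≈ 1595 K

P ∝ T⁴, so T₂/T₁ = (P₂/P₁)^(1/4) = (3.98)^(1/4) = 1.41244.
T₂ = 1129 × 1.41244 = 1595 K.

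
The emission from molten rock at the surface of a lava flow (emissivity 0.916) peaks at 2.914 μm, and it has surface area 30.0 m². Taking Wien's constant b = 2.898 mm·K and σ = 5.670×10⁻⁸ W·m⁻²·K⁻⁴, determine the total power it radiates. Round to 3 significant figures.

P ≈ 1.52×10⁶ W

Wien's law: T = b/λ_max = 2.898×10⁻³/2.914×10⁻⁶ = 994.509 K.
Area A = 30.0 m².
Then P = εσAT⁴ = 0.916×5.670×10⁻⁸×30.0×(994.509)⁴ = 1.52×10⁶ W.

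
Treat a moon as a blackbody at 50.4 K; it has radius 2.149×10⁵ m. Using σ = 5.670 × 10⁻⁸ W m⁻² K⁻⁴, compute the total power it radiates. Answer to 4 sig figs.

Surface area A = 4πR² = 4π(2.149×10⁵ m)² = 5.80340×10¹¹ m².
P = σAT⁴ = 5.670×10⁻⁸ × 5.80340×10¹¹ × (50.4)⁴ = 2.123×10¹¹ W.

P ≈ 2.123×10¹¹ W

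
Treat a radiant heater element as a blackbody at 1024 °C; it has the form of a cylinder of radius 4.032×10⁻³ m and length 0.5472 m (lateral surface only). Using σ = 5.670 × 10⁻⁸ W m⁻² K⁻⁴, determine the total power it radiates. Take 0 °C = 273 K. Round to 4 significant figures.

T = 1024 °C + 273 = 1297 K.
Lateral area A = 2πrL = 2π×4.032×10⁻³×0.5472 = 0.0138627 m².
P = σAT⁴ = 5.670×10⁻⁸ × 0.0138627 × (1297)⁴ = 2224 W.

P ≈ 2224 W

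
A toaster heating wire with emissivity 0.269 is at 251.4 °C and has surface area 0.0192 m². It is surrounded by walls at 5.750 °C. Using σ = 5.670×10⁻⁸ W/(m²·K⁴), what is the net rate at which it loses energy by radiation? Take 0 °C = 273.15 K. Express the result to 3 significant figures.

T = 251.4 °C + 273.15 = 524.55 K.
Surroundings: T = 5.750 °C + 273.15 = 278.900 K.
Area A = 0.0192 m².
Net radiated power P_net = εσA(T⁴ − T₀⁴) = 0.269×5.670×10⁻⁸×0.0192×(524.55⁴ − 278.900⁴).
T⁴ − T₀⁴ = 7.57090×10¹⁰ − 6.05054×10⁹ = 6.96585×10¹⁰ K⁴, so P_net = 20.4 W.

Net loss ≈ 20.4 W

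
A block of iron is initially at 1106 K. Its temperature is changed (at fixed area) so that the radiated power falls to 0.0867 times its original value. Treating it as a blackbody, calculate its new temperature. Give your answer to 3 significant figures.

T₂ ≈ 600 K

P ∝ T⁴, so T₂/T₁ = (P₂/P₁)^(1/4) = (0.0867)^(1/4) = 0.542631.
T₂ = 1106 × 0.542631 = 600 K.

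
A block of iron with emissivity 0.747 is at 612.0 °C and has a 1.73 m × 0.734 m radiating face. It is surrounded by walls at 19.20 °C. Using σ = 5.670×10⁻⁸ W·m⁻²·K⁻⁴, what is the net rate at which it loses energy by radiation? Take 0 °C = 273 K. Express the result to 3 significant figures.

Net loss ≈ 3.26×10⁴ W

T = 612.0 °C + 273 = 885.0 K.
Surroundings: T = 19.20 °C + 273 = 292.20 K.
Area A = 1.73 × 0.734 = 1.26982 m².
Net radiated power P_net = εσA(T⁴ − T₀⁴) = 0.747×5.670×10⁻⁸×1.26982×(885.0⁴ − 292.20⁴).
T⁴ − T₀⁴ = 6.13441×10¹¹ − 7.28989×10⁹ = 6.06151×10¹¹ K⁴, so P_net = 3.26×10⁴ W.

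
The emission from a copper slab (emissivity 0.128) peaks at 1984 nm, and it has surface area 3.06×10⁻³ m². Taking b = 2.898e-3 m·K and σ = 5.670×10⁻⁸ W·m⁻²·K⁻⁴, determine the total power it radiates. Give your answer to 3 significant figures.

Wien's law: T = b/λ_max = 2.898×10⁻³/1.984×10⁻⁶ = 1460.69 K.
Area A = 3.06×10⁻³ m².
Then P = εσAT⁴ = 0.128×5.670×10⁻⁸×3.06×10⁻³×(1460.69)⁴ = 101 W.

P ≈ 101 W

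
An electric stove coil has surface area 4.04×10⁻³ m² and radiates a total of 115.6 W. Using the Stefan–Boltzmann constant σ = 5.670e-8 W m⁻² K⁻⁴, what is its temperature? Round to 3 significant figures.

Area A = 4.04×10⁻³ m².
P = σAT⁴ ⇒ T = (P/(σA))^(1/4) = (115.6/(5.670×10⁻⁸×4.04×10⁻³))^(1/4) = 843 K.

T ≈ 843 K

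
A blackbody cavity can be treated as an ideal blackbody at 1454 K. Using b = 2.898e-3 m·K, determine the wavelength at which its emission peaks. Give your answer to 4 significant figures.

Wien's displacement law: λ_max = b/T = (2.898×10⁻³ m·K)/(1454 K) = 1.9931×10⁻⁶ m.
That is 1.993 μm, in the infrared range.

λ_max ≈ 1.993 μm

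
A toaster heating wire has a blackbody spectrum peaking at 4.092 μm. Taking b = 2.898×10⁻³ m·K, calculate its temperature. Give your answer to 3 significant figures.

T ≈ 708 K

Wien's law gives T = b/λ_max = (2.898×10⁻³ m·K)/(4.092×10⁻⁶ m) = 708 K.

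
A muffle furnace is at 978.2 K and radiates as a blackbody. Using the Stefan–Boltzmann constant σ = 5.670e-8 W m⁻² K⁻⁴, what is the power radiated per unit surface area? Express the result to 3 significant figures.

Stefan–Boltzmann: I = σT⁴ = 5.670×10⁻⁸ × (978.2)⁴ = 5.19×10⁴ W/m².

I ≈ 5.19×10⁴ W/m²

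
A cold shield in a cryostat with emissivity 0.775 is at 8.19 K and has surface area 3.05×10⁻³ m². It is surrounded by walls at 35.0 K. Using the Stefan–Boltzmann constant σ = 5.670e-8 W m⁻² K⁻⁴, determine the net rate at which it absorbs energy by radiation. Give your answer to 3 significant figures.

Area A = 3.05×10⁻³ m².
Net radiated power P_net = εσA(T⁴ − T₀⁴) = 0.775×5.670×10⁻⁸×3.05×10⁻³×(8.19⁴ − 35.0⁴).
T⁴ − T₀⁴ = 4499.20 − 1.50062×10⁶ = -1.49612×10⁶ K⁴, so P_net = -2.01×10⁻⁴ W — negative, meaning a net gain of 2.01×10⁻⁴ W.

Net gain ≈ 2.01×10⁻⁴ W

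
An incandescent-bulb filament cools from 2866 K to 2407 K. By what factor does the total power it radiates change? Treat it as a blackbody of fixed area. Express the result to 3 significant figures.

P₂/P₁ ≈ 0.498

P ∝ T⁴, so P₂/P₁ = (T₂/T₁)⁴ = (2407/2866)⁴ = (0.839846)⁴ = 0.498.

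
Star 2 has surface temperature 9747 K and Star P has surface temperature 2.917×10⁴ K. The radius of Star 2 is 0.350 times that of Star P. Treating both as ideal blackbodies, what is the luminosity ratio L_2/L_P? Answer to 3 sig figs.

L_2/L_P ≈ 1.53×10⁻³

L ∝ R²T⁴, so L_2/L_P = (R_2/R_P)²(T_2/T_P)⁴ = (0.350)² × (9747/2.917×10⁴)⁴ = 0.1225 × 0.0124663 = 1.53×10⁻³.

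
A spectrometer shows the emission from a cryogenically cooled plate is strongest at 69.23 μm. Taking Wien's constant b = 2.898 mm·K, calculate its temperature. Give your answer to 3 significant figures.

Wien's law gives T = b/λ_max = (2.898×10⁻³ m·K)/(6.923×10⁻⁵ m) = 41.9 K.

T ≈ 41.9 K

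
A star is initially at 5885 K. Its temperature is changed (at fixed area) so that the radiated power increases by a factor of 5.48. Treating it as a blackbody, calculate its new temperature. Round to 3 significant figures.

T₂ ≈ 9.00×10³ K

P ∝ T⁴, so T₂/T₁ = (P₂/P₁)^(1/4) = (5.48)^(1/4) = 1.53001.
T₂ = 5885 × 1.53001 = 9.00×10³ K.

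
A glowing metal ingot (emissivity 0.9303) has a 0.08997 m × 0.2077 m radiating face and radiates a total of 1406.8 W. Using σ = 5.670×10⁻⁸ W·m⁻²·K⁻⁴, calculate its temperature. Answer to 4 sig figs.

Area A = 0.08997 × 0.2077 = 0.0186868 m².
P = εσAT⁴ ⇒ T = (P/(εσA))^(1/4) = (1406.8/(0.9303×5.670×10⁻⁸×0.0186868))^(1/4) = 1093 K.

T ≈ 1093 K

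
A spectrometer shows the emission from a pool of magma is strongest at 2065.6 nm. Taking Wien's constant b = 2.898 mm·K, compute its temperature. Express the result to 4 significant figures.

T ≈ 1403 K

Wien's law gives T = b/λ_max = (2.898×10⁻³ m·K)/(2.0656×10⁻⁶ m) = 1403 K.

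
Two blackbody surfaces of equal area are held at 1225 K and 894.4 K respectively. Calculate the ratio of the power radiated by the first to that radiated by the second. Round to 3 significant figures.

With equal areas, P₁/P₂ = (T₁/T₂)⁴ = (1225/894.4)⁴ = 3.52.

P₁/P₂ ≈ 3.52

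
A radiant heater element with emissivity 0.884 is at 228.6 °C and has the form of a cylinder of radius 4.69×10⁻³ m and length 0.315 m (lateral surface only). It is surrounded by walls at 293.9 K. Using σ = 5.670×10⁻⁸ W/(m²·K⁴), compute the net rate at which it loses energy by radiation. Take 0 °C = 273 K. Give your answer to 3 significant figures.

Net loss ≈ 26.0 W

T = 228.6 °C + 273 = 501.6 K.
Lateral area A = 2πrL = 2π×4.69×10⁻³×0.315 = 9.28246×10⁻³ m².
Net radiated power P_net = εσA(T⁴ − T₀⁴) = 0.884×5.670×10⁻⁸×9.28246×10⁻³×(501.6⁴ − 293.9⁴).
T⁴ − T₀⁴ = 6.33038×10¹⁰ − 7.46102×10⁹ = 5.58428×10¹⁰ K⁴, so P_net = 26.0 W.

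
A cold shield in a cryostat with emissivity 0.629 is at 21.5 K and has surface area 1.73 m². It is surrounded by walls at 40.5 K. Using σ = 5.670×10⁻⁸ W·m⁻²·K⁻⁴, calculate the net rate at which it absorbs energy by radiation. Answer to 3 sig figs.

Net gain ≈ 0.153 W

Area A = 1.73 m².
Net radiated power P_net = εσA(T⁴ − T₀⁴) = 0.629×5.670×10⁻⁸×1.73×(21.5⁴ − 40.5⁴).
T⁴ − T₀⁴ = 2.13675×10⁵ − 2.69042×10⁶ = -2.47674×10⁶ K⁴, so P_net = -0.153 W — negative, meaning a net gain of 0.153 W.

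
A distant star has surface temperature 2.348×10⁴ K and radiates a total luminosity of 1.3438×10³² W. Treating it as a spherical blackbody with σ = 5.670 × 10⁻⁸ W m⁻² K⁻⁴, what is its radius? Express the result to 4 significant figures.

L = 4πR²σT⁴ ⇒ R = √(L/(4πσT⁴)).
σT⁴ = 1.72336×10¹⁰ W/m², so R = √(1.3438×10³²/(4π×1.72336×10¹⁰)) = 2.491×10¹⁰ m.

R ≈ 2.491×10¹⁰ m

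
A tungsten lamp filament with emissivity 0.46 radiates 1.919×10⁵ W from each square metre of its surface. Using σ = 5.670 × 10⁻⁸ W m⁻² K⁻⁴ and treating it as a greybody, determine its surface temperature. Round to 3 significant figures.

T ≈ 1.65×10³ K

I = εσT⁴, so T = (I/εσ)^(1/4) = (1.919×10⁵/(0.46×5.670×10⁻⁸))^(1/4) = 1.65×10³ K.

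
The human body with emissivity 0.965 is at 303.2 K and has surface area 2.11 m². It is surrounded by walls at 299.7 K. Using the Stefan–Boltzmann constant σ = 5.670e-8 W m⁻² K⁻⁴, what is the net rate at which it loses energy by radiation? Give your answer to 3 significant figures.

Area A = 2.11 m².
Net radiated power P_net = εσA(T⁴ − T₀⁴) = 0.965×5.670×10⁻⁸×2.11×(303.2⁴ − 299.7⁴).
T⁴ − T₀⁴ = 8.45117×10⁹ − 8.06765×10⁹ = 3.83520×10⁸ K⁴, so P_net = 44.3 W.

Net loss ≈ 44.3 W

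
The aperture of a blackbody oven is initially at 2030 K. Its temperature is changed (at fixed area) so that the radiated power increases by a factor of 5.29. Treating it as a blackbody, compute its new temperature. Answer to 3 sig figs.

T₂ ≈ 3.08×10³ K

P ∝ T⁴, so T₂/T₁ = (P₂/P₁)^(1/4) = (5.29)^(1/4) = 1.51658.
T₂ = 2030 × 1.51658 = 3.08×10³ K.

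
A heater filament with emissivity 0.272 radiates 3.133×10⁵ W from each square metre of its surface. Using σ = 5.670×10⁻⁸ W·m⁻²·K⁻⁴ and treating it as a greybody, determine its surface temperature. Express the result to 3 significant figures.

I = εσT⁴, so T = (I/εσ)^(1/4) = (3.133×10⁵/(0.272×5.670×10⁻⁸))^(1/4) = 2.12×10³ K.

T ≈ 2.12×10³ K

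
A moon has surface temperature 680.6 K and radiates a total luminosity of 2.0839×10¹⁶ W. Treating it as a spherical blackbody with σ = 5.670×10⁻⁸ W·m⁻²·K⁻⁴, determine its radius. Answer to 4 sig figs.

L = 4πR²σT⁴ ⇒ R = √(L/(4πσT⁴)).
σT⁴ = 12166.1 W/m², so R = √(2.0839×10¹⁶/(4π×12166.1)) = 3.692×10⁵ m.

R ≈ 3.692×10⁵ m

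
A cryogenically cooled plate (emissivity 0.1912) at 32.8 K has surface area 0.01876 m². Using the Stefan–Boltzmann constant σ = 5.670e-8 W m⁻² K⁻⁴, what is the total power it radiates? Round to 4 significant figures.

P ≈ 2.354×10⁻⁴ W

Area A = 0.01876 m².
P = εσAT⁴ = 0.1912 × 5.670×10⁻⁸ × 0.01876 × (32.8)⁴ = 2.354×10⁻⁴ W.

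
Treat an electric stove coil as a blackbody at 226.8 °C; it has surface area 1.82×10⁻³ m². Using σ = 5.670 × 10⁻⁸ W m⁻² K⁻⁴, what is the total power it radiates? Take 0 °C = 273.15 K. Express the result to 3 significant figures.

T = 226.8 °C + 273.15 = 499.95 K.
Area A = 1.82×10⁻³ m².
P = σAT⁴ = 5.670×10⁻⁸ × 1.82×10⁻³ × (499.95)⁴ = 6.45 W.

P ≈ 6.45 W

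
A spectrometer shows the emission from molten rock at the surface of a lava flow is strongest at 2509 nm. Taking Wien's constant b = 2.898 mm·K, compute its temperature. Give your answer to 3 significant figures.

T ≈ 1.16×10³ K

Wien's law gives T = b/λ_max = (2.898×10⁻³ m·K)/(2.509×10⁻⁶ m) = 1.16×10³ K.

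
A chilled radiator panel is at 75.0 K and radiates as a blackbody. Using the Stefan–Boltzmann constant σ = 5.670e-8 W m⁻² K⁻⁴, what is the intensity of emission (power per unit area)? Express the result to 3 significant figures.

Stefan–Boltzmann: I = σT⁴ = 5.670×10⁻⁸ × (75.0)⁴ = 1.79 W/m².

I ≈ 1.79 W/m²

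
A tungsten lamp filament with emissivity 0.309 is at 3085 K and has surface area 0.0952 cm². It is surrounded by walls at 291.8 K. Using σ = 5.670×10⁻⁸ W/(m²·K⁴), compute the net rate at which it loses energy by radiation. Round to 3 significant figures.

Net loss ≈ 15.1 W

Area A = 0.0952 cm² = 9.52×10⁻⁶ m².
Net radiated power P_net = εσA(T⁴ − T₀⁴) = 0.309×5.670×10⁻⁸×9.52×10⁻⁶×(3085⁴ − 291.8⁴).
T⁴ − T₀⁴ = 9.05776×10¹³ − 7.25005×10⁹ = 9.05703×10¹³ K⁴, so P_net = 15.1 W.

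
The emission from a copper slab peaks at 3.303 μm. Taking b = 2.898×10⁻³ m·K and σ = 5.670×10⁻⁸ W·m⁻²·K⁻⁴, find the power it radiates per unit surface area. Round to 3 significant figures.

Wien's law: T = b/λ_max = 2.898×10⁻³/3.303×10⁻⁶ = 877.384 K.
Then I = σT⁴ = 5.670×10⁻⁸×(877.384)⁴ = 3.36×10⁴ W/m².

I ≈ 3.36×10⁴ W/m²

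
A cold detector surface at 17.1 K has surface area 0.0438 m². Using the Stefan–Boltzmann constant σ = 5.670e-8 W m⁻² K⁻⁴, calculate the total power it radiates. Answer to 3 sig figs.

Area A = 0.0438 m².
P = σAT⁴ = 5.670×10⁻⁸ × 0.0438 × (17.1)⁴ = 2.12×10⁻⁴ W.

P ≈ 2.12×10⁻⁴ W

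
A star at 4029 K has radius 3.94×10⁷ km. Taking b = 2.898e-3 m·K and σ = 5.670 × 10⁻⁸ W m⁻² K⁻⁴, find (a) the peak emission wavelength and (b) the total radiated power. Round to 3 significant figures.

λ_max ≈ 719 nm; P ≈ 2.91×10²⁹ W

(a) λ_max = b/T = 2.898×10⁻³/4029 = 7.193×10⁻⁷ m = 719 nm.
Surface area A = 4πR² = 4π(3.94×10¹⁰ m)² = 1.95075×10²² m².
(b) P = σAT⁴ = 5.670×10⁻⁸×1.95075×10²²×(4029)⁴ = 2.91×10²⁹ W.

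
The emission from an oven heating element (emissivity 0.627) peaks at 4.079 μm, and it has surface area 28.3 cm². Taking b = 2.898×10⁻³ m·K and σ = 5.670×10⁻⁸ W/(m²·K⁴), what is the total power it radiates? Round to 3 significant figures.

P ≈ 25.6 W

Wien's law: T = b/λ_max = 2.898×10⁻³/4.079×10⁻⁶ = 710.468 K.
Area A = 28.3 cm² = 2.83×10⁻³ m².
Then P = εσAT⁴ = 0.627×5.670×10⁻⁸×2.83×10⁻³×(710.468)⁴ = 25.6 W.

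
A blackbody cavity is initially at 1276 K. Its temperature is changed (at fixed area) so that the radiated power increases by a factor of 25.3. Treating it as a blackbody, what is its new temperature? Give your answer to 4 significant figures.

T₂ ≈ 2862 K

P ∝ T⁴, so T₂/T₁ = (P₂/P₁)^(1/4) = (25.3)^(1/4) = 2.24275.
T₂ = 1276 × 2.24275 = 2862 K.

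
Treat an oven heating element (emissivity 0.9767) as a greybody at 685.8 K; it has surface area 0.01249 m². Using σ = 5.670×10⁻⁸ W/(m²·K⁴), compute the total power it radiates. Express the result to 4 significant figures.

P ≈ 153.0 W

Area A = 0.01249 m².
P = εσAT⁴ = 0.9767 × 5.670×10⁻⁸ × 0.01249 × (685.8)⁴ = 153.0 W.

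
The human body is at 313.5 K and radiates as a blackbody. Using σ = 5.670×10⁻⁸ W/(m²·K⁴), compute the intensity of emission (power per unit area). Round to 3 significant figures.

Stefan–Boltzmann: I = σT⁴ = 5.670×10⁻⁸ × (313.5)⁴ = 548 W/m².

I ≈ 548 W/m²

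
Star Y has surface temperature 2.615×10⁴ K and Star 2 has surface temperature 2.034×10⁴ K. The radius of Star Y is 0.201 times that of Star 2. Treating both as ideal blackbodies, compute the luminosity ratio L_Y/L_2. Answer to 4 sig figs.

L_Y/L_2 ≈ 0.1104

L ∝ R²T⁴, so L_Y/L_2 = (R_Y/R_2)²(T_Y/T_2)⁴ = (0.201)² × (2.615×10⁴/2.034×10⁴)⁴ = 0.040401 × 2.73201 = 0.1104.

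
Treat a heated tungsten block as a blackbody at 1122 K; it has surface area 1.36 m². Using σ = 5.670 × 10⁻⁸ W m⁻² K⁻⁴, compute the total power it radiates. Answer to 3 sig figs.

Area A = 1.36 m².
P = σAT⁴ = 5.670×10⁻⁸ × 1.36 × (1122)⁴ = 1.22×10⁵ W.

P ≈ 1.22×10⁵ W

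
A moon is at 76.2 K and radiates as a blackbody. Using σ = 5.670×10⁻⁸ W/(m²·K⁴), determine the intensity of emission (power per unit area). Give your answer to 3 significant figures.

I ≈ 1.91 W/m²

Stefan–Boltzmann: I = σT⁴ = 5.670×10⁻⁸ × (76.2)⁴ = 1.91 W/m².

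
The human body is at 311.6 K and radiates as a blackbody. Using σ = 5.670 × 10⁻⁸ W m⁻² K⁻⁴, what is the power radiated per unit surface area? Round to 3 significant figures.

I ≈ 535 W/m²

Stefan–Boltzmann: I = σT⁴ = 5.670×10⁻⁸ × (311.6)⁴ = 535 W/m².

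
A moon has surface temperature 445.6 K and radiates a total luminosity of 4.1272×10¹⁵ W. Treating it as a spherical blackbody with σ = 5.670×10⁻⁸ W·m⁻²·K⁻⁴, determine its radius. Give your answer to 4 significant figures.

R ≈ 3.833×10⁵ m

L = 4πR²σT⁴ ⇒ R = √(L/(4πσT⁴)).
σT⁴ = 2235.44 W/m², so R = √(4.1272×10¹⁵/(4π×2235.44)) = 3.833×10⁵ m.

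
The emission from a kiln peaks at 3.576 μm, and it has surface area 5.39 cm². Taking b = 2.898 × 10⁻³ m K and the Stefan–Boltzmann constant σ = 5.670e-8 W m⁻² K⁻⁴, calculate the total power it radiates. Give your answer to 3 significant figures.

P ≈ 13.2 W

Wien's law: T = b/λ_max = 2.898×10⁻³/3.576×10⁻⁶ = 810.403 K.
Area A = 5.39 cm² = 5.39×10⁻⁴ m².
Then P = σAT⁴ = 5.670×10⁻⁸×5.39×10⁻⁴×(810.403)⁴ = 13.2 W.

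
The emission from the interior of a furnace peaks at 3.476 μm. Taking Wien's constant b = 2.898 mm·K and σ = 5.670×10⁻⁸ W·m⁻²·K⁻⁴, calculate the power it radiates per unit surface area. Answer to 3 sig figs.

I ≈ 2.74×10⁴ W/m²

Wien's law: T = b/λ_max = 2.898×10⁻³/3.476×10⁻⁶ = 833.717 K.
Then I = σT⁴ = 5.670×10⁻⁸×(833.717)⁴ = 2.74×10⁴ W/m².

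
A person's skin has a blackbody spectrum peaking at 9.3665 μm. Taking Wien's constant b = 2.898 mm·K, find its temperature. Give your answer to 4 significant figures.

Wien's law gives T = b/λ_max = (2.898×10⁻³ m·K)/(9.3665×10⁻⁶ m) = 309.4 K.

T ≈ 309.4 K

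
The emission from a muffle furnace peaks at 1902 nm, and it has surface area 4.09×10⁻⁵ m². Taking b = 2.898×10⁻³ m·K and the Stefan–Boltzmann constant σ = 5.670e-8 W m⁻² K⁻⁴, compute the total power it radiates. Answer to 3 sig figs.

Wien's law: T = b/λ_max = 2.898×10⁻³/1.902×10⁻⁶ = 1523.66 K.
Area A = 4.09×10⁻⁵ m².
Then P = σAT⁴ = 5.670×10⁻⁸×4.09×10⁻⁵×(1523.66)⁴ = 12.5 W.

P ≈ 12.5 W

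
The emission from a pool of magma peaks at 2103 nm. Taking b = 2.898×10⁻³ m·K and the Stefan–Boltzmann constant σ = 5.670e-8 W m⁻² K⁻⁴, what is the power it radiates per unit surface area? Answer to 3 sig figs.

I ≈ 2.04×10⁵ W/m²

Wien's law: T = b/λ_max = 2.898×10⁻³/2.103×10⁻⁶ = 1378.03 K.
Then I = σT⁴ = 5.670×10⁻⁸×(1378.03)⁴ = 2.04×10⁵ W/m².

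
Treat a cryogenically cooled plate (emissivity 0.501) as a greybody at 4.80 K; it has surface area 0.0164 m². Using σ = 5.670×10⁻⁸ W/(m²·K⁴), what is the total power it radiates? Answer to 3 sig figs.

Area A = 0.0164 m².
P = εσAT⁴ = 0.501 × 5.670×10⁻⁸ × 0.0164 × (4.80)⁴ = 2.47×10⁻⁷ W.

P ≈ 2.47×10⁻⁷ W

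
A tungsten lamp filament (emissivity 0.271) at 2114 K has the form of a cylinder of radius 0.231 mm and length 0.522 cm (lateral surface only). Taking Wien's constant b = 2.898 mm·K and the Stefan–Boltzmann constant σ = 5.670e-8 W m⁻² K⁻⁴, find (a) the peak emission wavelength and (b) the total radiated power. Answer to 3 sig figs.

λ_max ≈ 1.37×10³ nm; P ≈ 2.33 W

(a) λ_max = b/T = 2.898×10⁻³/2114 = 1.371×10⁻⁶ m = 1.37×10³ nm.
Lateral area A = 2πrL = 2π×2.31×10⁻⁴×5.22×10⁻³ = 7.57639×10⁻⁶ m².
(b) P = εσAT⁴ = 0.271×5.670×10⁻⁸×7.57639×10⁻⁶×(2114)⁴ = 2.33 W.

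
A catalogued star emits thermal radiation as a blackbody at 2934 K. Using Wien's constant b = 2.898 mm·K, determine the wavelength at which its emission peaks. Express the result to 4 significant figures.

λ_max ≈ 987.7 nm

Wien's displacement law: λ_max = b/T = (2.898×10⁻³ m·K)/(2934 K) = 9.8773×10⁻⁷ m.
That is 987.7 nm, in the infrared range.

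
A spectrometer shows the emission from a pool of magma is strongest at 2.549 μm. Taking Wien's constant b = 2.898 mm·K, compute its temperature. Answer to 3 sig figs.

Wien's law gives T = b/λ_max = (2.898×10⁻³ m·K)/(2.549×10⁻⁶ m) = 1.14×10³ K.

T ≈ 1.14×10³ K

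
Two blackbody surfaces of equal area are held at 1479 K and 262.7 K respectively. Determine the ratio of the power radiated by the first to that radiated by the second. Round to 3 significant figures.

P₁/P₂ ≈ 1.00×10³

With equal areas, P₁/P₂ = (T₁/T₂)⁴ = (1479/262.7)⁴ = 1.00×10³.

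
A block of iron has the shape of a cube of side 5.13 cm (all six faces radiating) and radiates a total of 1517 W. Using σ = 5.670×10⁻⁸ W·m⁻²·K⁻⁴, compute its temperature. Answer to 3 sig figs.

T ≈ 1.14×10³ K

Area A = 6s² = 6×(0.0513 m)² = 0.0157901 m².
P = σAT⁴ ⇒ T = (P/(σA))^(1/4) = (1517/(5.670×10⁻⁸×0.0157901))^(1/4) = 1.14×10³ K.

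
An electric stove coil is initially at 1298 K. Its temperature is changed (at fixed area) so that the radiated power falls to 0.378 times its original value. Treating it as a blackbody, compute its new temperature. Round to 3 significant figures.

T₂ ≈ 1.02×10³ K

P ∝ T⁴, so T₂/T₁ = (P₂/P₁)^(1/4) = (0.378)^(1/4) = 0.784103.
T₂ = 1298 × 0.784103 = 1.02×10³ K.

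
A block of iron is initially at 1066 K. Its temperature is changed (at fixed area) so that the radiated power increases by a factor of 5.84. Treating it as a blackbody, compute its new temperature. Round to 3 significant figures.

T₂ ≈ 1.66×10³ K

P ∝ T⁴, so T₂/T₁ = (P₂/P₁)^(1/4) = (5.84)^(1/4) = 1.55454.
T₂ = 1066 × 1.55454 = 1.66×10³ K.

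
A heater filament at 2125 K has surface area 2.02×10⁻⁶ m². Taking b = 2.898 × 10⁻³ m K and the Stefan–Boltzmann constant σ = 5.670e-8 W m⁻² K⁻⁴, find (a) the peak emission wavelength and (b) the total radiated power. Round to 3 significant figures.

λ_max ≈ 1.36 μm; P ≈ 2.34 W

(a) λ_max = b/T = 2.898×10⁻³/2125 = 1.364×10⁻⁶ m = 1.36 μm.
Area A = 2.02×10⁻⁶ m².
(b) P = σAT⁴ = 5.670×10⁻⁸×2.02×10⁻⁶×(2125)⁴ = 2.34 W.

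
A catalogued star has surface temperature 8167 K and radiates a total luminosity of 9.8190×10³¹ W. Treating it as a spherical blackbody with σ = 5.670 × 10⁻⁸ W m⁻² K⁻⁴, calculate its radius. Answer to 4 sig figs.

L = 4πR²σT⁴ ⇒ R = √(L/(4πσT⁴)).
σT⁴ = 2.52251×10⁸ W/m², so R = √(9.8190×10³¹/(4π×2.52251×10⁸)) = 1.760×10¹¹ m.

R ≈ 1.760×10¹¹ m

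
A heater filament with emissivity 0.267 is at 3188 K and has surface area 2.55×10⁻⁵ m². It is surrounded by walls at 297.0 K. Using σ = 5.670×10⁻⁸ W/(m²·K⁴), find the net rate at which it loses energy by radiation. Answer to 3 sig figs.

Area A = 2.55×10⁻⁵ m².
Net radiated power P_net = εσA(T⁴ − T₀⁴) = 0.267×5.670×10⁻⁸×2.55×10⁻⁵×(3188⁴ − 297.0⁴).
T⁴ − T₀⁴ = 1.03294×10¹⁴ − 7.78083×10⁹ = 1.03286×10¹⁴ K⁴, so P_net = 39.9 W.

Net loss ≈ 39.9 W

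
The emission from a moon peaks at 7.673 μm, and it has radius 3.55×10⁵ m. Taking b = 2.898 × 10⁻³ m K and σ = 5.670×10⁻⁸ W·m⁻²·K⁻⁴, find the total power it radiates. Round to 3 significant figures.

P ≈ 1.83×10¹⁵ W

Wien's law: T = b/λ_max = 2.898×10⁻³/7.673×10⁻⁶ = 377.688 K.
Surface area A = 4πR² = 4π(3.55×10⁵ m)² = 1.58368×10¹² m².
Then P = σAT⁴ = 5.670×10⁻⁸×1.58368×10¹²×(377.688)⁴ = 1.83×10¹⁵ W.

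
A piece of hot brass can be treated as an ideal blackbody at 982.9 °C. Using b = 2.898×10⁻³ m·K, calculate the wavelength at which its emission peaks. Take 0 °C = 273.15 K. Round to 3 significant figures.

λ_max ≈ 2.31 μm

T = 982.9 °C + 273.15 = 1256.05 K.
Wien's displacement law: λ_max = b/T = (2.898×10⁻³ m·K)/(1256.05 K) = 2.307×10⁻⁶ m.
That is 2.31 μm, in the infrared range.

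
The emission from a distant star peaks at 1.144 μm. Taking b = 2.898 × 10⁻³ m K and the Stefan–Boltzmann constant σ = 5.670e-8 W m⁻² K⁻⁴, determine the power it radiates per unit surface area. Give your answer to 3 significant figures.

Wien's law: T = b/λ_max = 2.898×10⁻³/1.144×10⁻⁶ = 2533.22 K.
Then I = σT⁴ = 5.670×10⁻⁸×(2533.22)⁴ = 2.33×10⁶ W/m².

I ≈ 2.33×10⁶ W/m²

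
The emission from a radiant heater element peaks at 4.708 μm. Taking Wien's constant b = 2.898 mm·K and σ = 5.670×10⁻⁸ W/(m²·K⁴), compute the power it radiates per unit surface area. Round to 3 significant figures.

Wien's law: T = b/λ_max = 2.898×10⁻³/4.708×10⁻⁶ = 615.548 K.
Then I = σT⁴ = 5.670×10⁻⁸×(615.548)⁴ = 8.14×10³ W/m².

I ≈ 8.14×10³ W/m²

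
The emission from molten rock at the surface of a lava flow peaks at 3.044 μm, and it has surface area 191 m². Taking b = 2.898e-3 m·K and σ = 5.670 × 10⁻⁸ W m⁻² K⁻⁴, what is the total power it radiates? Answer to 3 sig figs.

P ≈ 8.90×10⁶ W

Wien's law: T = b/λ_max = 2.898×10⁻³/3.044×10⁻⁶ = 952.037 K.
Area A = 191 m².
Then P = σAT⁴ = 5.670×10⁻⁸×191×(952.037)⁴ = 8.90×10⁶ W.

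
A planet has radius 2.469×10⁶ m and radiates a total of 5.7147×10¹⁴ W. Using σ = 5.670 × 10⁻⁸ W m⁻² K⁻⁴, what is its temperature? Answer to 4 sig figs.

Surface area A = 4πR² = 4π(2.469×10⁶ m)² = 7.66041×10¹³ m².
P = σAT⁴ ⇒ T = (P/(σA))^(1/4) = (5.7147×10¹⁴/(5.670×10⁻⁸×7.66041×10¹³))^(1/4) = 107.1 K.

T ≈ 107.1 K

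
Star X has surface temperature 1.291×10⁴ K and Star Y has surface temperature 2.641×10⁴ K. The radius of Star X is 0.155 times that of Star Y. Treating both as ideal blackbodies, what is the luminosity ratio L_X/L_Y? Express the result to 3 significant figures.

L_X/L_Y ≈ 1.37×10⁻³

L ∝ R²T⁴, so L_X/L_Y = (R_X/R_Y)²(T_X/T_Y)⁴ = (0.155)² × (1.291×10⁴/2.641×10⁴)⁴ = 0.024025 × 0.0570994 = 1.37×10⁻³.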